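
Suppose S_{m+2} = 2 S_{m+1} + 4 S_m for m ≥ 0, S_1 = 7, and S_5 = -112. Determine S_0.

Let S_0 = y.
S_2 = 14 + 4y
S_3 = 56 + 8y
S_4 = 168 + 32y
S_5 = 560 + 96y
So 560 + 96y = -112, giving y = -7.

-7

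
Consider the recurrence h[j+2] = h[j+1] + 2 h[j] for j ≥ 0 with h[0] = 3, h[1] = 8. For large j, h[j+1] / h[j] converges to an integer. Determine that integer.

2

The characteristic equation is r^2 - r - 2 = 0, which factors as (r - 2)(r + 1) = 0.
So the roots are 2 and -1. Since |2| > |-1| and the coefficient of 2^j is non-zero, the ratio tends to 2.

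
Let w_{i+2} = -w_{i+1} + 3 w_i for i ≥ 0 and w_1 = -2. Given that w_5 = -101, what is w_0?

Let w_0 = z.
w_2 = 2 + 3z
w_3 = -8 - 3z
w_4 = 14 + 12z
w_5 = -38 - 21z
So -38 - 21z = -101, giving z = 3.

3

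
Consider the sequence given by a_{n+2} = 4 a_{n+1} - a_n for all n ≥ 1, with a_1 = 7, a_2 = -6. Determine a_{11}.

-1191711

a_3 = 4(-6) - 7 = -31
a_4 = 4(-31) - (-6) = -118
a_5 = 4(-118) - (-31) = -441
a_6 = 4(-441) - (-118) = -1646
a_7 = 4(-1646) - (-441) = -6143
a_8 = 4(-6143) - (-1646) = -22926
a_9 = 4(-22926) - (-6143) = -85561
a_{10} = 4(-85561) - (-22926) = -319318
a_{11} = 4(-319318) - (-85561) = -1191711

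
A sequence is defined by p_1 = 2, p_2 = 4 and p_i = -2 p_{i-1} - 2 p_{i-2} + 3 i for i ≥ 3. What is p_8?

-22

p_3 = -2*4 - 2*2 + 9 = -3
p_4 = -2*(-3) - 2*4 + 12 = 10
p_5 = -2*10 - 2*(-3) + 15 = 1
p_6 = -2*1 - 2*10 + 18 = -4
p_7 = -2*(-4) - 2*1 + 21 = 27
p_8 = -2*27 - 2*(-4) + 24 = -22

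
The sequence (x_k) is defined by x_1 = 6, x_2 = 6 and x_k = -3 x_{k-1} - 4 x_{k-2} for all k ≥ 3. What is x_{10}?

-1722

x_3 = -3*6 - 4*6 = -42
x_4 = -3*(-42) - 4*6 = 102
x_5 = -3*102 - 4*(-42) = -138
x_6 = -3*(-138) - 4*102 = 6
x_7 = -3*6 - 4*(-138) = 534
x_8 = -3*534 - 4*6 = -1626
x_9 = -3*(-1626) - 4*534 = 2742
x_{10} = -3*2742 - 4*(-1626) = -1722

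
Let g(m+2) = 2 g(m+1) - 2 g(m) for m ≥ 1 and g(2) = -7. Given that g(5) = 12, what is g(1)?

-3

Let g(1) = v.
g(3) = -14 - 2v
g(4) = -14 - 4v
g(5) = -4v
So -4v = 12, giving v = -3.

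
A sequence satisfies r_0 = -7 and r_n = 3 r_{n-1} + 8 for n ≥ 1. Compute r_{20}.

The fixed point is 8/(1 - 3) = -4, so r_n + 4 = 3(r_{n-1} + 4).
Hence r_n = -3·3^n - 4.
r_{20} = -3·3^{20} - 4 = -3·3486784401 - 4 = -10460353207.

-10460353207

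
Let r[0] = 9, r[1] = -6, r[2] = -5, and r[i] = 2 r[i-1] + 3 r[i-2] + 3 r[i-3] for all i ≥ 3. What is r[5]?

-88

r[3] = 2(-5) + 3(-6) + 3(9) = -1
r[4] = 2(-1) + 3(-5) + 3(-6) = -35
r[5] = 2(-35) + 3(-1) + 3(-5) = -88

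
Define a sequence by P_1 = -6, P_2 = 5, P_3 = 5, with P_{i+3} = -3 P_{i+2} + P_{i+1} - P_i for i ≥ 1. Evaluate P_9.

1726

P_4 = -3·5 + 5 - (-6) = -4
P_5 = -3·(-4) + 5 - 5 = 12
P_6 = -3·12 + (-4) - 5 = -45
P_7 = -3·(-45) + 12 - (-4) = 151
P_8 = -3·151 + (-45) - 12 = -510
P_9 = -3·(-510) + 151 - (-45) = 1726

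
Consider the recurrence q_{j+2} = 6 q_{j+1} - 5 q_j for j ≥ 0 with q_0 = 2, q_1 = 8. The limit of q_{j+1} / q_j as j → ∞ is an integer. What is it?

The characteristic equation is r^2 - 6r + 5 = 0, which factors as (r - 5)(r - 1) = 0.
So the roots are 5 and 1. Since |5| > |1| and the coefficient of 5^j is non-zero, the ratio tends to 5.

5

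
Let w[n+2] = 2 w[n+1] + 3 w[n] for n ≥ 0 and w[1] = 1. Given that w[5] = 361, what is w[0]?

5

Let w[0] = z.
w[2] = 2 + 3z
w[3] = 7 + 6z
w[4] = 20 + 21z
w[5] = 61 + 60z
So 61 + 60z = 361, giving z = 5.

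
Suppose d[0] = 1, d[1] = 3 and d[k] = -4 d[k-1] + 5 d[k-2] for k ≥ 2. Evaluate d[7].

26043

d[2] = -4·3 + 5·1 = -7
d[3] = -4·(-7) + 5·3 = 43
d[4] = -4·43 + 5·(-7) = -207
d[5] = -4·(-207) + 5·43 = 1043
d[6] = -4·1043 + 5·(-207) = -5207
d[7] = -4·(-5207) + 5·1043 = 26043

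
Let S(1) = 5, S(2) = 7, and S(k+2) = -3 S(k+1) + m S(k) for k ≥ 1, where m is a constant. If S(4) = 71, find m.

S(3) = -21 + 5m
S(4) = 63 - 8m
So 63 - 8m = 71, giving m = -1.

-1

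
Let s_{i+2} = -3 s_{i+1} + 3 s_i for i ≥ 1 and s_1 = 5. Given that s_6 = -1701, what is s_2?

Let s_2 = x.
s_3 = 15 - 3x
s_4 = -45 + 12x
s_5 = 180 - 45x
s_6 = -675 + 171x
So -675 + 171x = -1701, giving x = -6.

-6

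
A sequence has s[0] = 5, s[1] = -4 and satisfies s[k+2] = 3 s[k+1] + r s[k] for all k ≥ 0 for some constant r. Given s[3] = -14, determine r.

2

s[2] = -12 + 5r
s[3] = -36 + 11r
So -36 + 11r = -14, giving r = 2.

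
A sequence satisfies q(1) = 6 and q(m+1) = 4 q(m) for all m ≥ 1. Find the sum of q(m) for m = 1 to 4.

510

q(2) = 4·6 = 24
q(3) = 4·24 = 96
q(4) = 4·96 = 384
Sum = 6 + 24 + 96 + 384 = 510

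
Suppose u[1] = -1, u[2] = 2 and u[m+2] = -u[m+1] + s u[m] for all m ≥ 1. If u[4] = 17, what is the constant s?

5

u[3] = -2 - s
u[4] = 2 + 3s
So 2 + 3s = 17, giving s = 5.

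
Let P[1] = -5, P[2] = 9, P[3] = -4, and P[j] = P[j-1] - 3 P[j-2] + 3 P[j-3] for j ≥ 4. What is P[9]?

P[4] = (-4) - 3·9 + 3·(-5) = -46
P[5] = (-46) - 3·(-4) + 3·9 = -7
P[6] = (-7) - 3·(-46) + 3·(-4) = 119
P[7] = 119 - 3·(-7) + 3·(-46) = 2
P[8] = 2 - 3·119 + 3·(-7) = -376
P[9] = (-376) - 3·2 + 3·119 = -25

-25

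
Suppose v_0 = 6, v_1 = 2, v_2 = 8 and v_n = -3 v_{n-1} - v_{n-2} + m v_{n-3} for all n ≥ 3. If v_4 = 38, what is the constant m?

v_3 = -26 + 6m
v_4 = 70 - 16m
So 70 - 16m = 38, giving m = 2.

2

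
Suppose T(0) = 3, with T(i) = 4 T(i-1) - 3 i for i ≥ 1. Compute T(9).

T(1) = 4*3 - 3 = 9
T(2) = 4*9 - 6 = 30
T(3) = 4*30 - 9 = 111
T(4) = 4*111 - 12 = 432
T(5) = 4*432 - 15 = 1713
T(6) = 4*1713 - 18 = 6834
T(7) = 4*6834 - 21 = 27315
T(8) = 4*27315 - 24 = 109236
T(9) = 4*109236 - 27 = 436917

436917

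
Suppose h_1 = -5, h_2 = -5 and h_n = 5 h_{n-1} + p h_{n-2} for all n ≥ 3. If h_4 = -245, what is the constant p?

h_3 = -25 - 5p
h_4 = -125 - 30p
So -125 - 30p = -245, giving p = 4.

4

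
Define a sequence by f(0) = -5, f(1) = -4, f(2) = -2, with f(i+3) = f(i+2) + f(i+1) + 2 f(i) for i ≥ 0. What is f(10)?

f(3) = (-2) + (-4) + 2·(-5) = -16
f(4) = (-16) + (-2) + 2·(-4) = -26
f(5) = (-26) + (-16) + 2·(-2) = -46
f(6) = (-46) + (-26) + 2·(-16) = -104
f(7) = (-104) + (-46) + 2·(-26) = -202
f(8) = (-202) + (-104) + 2·(-46) = -398
f(9) = (-398) + (-202) + 2·(-104) = -808
f(10) = (-808) + (-398) + 2·(-202) = -1610

-1610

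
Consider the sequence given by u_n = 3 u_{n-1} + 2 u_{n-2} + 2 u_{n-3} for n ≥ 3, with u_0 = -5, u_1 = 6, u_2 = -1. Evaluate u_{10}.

11855

u_3 = 3*(-1) + 2*6 + 2*(-5) = -1
u_4 = 3*(-1) + 2*(-1) + 2*6 = 7
u_5 = 3*7 + 2*(-1) + 2*(-1) = 17
u_6 = 3*17 + 2*7 + 2*(-1) = 63
u_7 = 3*63 + 2*17 + 2*7 = 237
u_8 = 3*237 + 2*63 + 2*17 = 871
u_9 = 3*871 + 2*237 + 2*63 = 3213
u_{10} = 3*3213 + 2*871 + 2*237 = 11855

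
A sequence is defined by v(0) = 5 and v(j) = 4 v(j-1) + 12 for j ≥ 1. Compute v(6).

v(1) = 4·5 + 12 = 32
v(2) = 4·32 + 12 = 140
v(3) = 4·140 + 12 = 572
v(4) = 4·572 + 12 = 2300
v(5) = 4·2300 + 12 = 9212
v(6) = 4·9212 + 12 = 36860

36860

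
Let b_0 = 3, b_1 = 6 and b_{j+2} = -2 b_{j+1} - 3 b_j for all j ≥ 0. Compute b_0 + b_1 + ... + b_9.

561

b_2 = -2(6) - 3(3) = -21
b_3 = -2(-21) - 3(6) = 24
b_4 = -2(24) - 3(-21) = 15
b_5 = -2(15) - 3(24) = -102
b_6 = -2(-102) - 3(15) = 159
b_7 = -2(159) - 3(-102) = -12
b_8 = -2(-12) - 3(159) = -453
b_9 = -2(-453) - 3(-12) = 942
Sum = 3 + 6 + (-21) + 24 + 15 + (-102) + 159 + (-12) + (-453) + 942 = 561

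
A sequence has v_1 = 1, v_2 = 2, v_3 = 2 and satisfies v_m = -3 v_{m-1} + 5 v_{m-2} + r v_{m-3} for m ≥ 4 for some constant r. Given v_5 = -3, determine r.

v_4 = 4 + r
v_5 = -2 - r
So -2 - r = -3, giving r = 1.

1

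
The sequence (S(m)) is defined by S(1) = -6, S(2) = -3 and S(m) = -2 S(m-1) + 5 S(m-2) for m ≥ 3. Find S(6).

537

S(3) = -2*(-3) + 5*(-6) = -24
S(4) = -2*(-24) + 5*(-3) = 33
S(5) = -2*33 + 5*(-24) = -186
S(6) = -2*(-186) + 5*33 = 537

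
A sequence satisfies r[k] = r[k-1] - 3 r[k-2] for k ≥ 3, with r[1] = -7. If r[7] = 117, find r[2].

6

Let r[2] = y.
r[3] = 21 + y
r[4] = 21 - 2y
r[5] = -42 - 5y
r[6] = -105 + y
r[7] = 21 + 16y
So 21 + 16y = 117, giving y = 6.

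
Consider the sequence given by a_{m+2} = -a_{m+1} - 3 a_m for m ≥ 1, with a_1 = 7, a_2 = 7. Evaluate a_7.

-133

a_3 = -7 - 3*7 = -28
a_4 = -(-28) - 3*7 = 7
a_5 = -7 - 3*(-28) = 77
a_6 = -77 - 3*7 = -98
a_7 = -(-98) - 3*77 = -133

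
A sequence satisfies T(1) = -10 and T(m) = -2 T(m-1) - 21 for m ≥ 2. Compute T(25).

-50331655

The fixed point is -21/(1 + 2) = -7, so T(m) + 7 = -2(T(m-1) + 7).
Hence T(m) = -3·(-2)^{m-1} - 7.
T(25) = -3·(-2)^{24} - 7 = -3·16777216 - 7 = -50331655.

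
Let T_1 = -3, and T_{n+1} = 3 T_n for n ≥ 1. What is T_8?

-6561

T_2 = 3*(-3) = -9
T_3 = 3*(-9) = -27
T_4 = 3*(-27) = -81
T_5 = 3*(-81) = -243
T_6 = 3*(-243) = -729
T_7 = 3*(-729) = -2187
T_8 = 3*(-2187) = -6561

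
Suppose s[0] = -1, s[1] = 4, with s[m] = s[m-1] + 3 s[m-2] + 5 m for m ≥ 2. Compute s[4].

91

s[2] = 4 + 3·(-1) + 10 = 11
s[3] = 11 + 3·4 + 15 = 38
s[4] = 38 + 3·11 + 20 = 91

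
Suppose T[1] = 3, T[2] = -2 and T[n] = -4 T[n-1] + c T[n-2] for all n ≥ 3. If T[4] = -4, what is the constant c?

T[3] = 8 + 3c
T[4] = -32 - 14c
So -32 - 14c = -4, giving c = -2.

-2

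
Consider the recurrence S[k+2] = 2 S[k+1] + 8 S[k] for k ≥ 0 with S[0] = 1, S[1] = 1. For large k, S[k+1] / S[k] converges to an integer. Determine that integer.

The characteristic equation is r^2 - 2r - 8 = 0, which factors as (r - 4)(r + 2) = 0.
So the roots are 4 and -2. Since |4| > |-2| and the coefficient of 4^k is non-zero, the ratio tends to 4.

4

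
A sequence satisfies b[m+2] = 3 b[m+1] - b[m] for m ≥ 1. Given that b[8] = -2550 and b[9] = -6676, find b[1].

2

Rearranging, b[m-2] = -(b[m] - 3 b[m-1]).
b[7] = -(-6676 - 3*(-2550)) = -974
b[6] = -(-2550 - 3*(-974)) = -372
b[5] = -(-974 - 3*(-372)) = -142
b[4] = -(-372 - 3*(-142)) = -54
b[3] = -(-142 - 3*(-54)) = -20
b[2] = -(-54 - 3*(-20)) = -6
b[1] = -(-20 - 3*(-6)) = 2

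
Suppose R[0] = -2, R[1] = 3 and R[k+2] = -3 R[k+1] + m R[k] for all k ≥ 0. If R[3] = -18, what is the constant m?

R[2] = -9 - 2m
R[3] = 27 + 9m
So 27 + 9m = -18, giving m = -5.

-5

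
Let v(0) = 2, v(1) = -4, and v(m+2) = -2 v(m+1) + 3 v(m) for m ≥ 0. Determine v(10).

88574

v(2) = -2(-4) + 3(2) = 14
v(3) = -2(14) + 3(-4) = -40
v(4) = -2(-40) + 3(14) = 122
v(5) = -2(122) + 3(-40) = -364
v(6) = -2(-364) + 3(122) = 1094
v(7) = -2(1094) + 3(-364) = -3280
v(8) = -2(-3280) + 3(1094) = 9842
v(9) = -2(9842) + 3(-3280) = -29524
v(10) = -2(-29524) + 3(9842) = 88574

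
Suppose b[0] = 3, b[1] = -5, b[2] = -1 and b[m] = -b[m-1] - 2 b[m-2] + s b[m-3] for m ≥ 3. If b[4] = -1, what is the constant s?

b[3] = 11 + 3s
b[4] = -9 - 8s
So -9 - 8s = -1, giving s = -1.

-1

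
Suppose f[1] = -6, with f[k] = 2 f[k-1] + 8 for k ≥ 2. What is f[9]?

504

f[2] = 2(-6) + 8 = -4
f[3] = 2(-4) + 8 = 0
f[4] = 2(0) + 8 = 8
f[5] = 2(8) + 8 = 24
f[6] = 2(24) + 8 = 56
f[7] = 2(56) + 8 = 120
f[8] = 2(120) + 8 = 248
f[9] = 2(248) + 8 = 504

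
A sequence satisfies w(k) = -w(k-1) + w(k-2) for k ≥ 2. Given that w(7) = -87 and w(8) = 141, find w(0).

Rearranging, w(k-2) = w(k) + w(k-1).
w(6) = 141 + (-87) = 54
w(5) = -87 + 54 = -33
w(4) = 54 + (-33) = 21
w(3) = -33 + 21 = -12
w(2) = 21 + (-12) = 9
w(1) = -12 + 9 = -3
w(0) = 9 + (-3) = 6

6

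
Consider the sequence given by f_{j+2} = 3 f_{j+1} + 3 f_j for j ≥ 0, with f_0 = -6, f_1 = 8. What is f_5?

558

f_2 = 3·8 + 3·(-6) = 6
f_3 = 3·6 + 3·8 = 42
f_4 = 3·42 + 3·6 = 144
f_5 = 3·144 + 3·42 = 558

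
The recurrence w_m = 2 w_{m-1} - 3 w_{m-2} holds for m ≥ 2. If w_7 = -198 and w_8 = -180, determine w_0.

Rearranging, w_{m-2} = (w_m - 2 w_{m-1}) / -3.
w_6 = (-180 - 2·(-198)) / -3 = 216/-3 = -72
w_5 = (-198 - 2·(-72)) / -3 = -54/-3 = 18
w_4 = (-72 - 2·18) / -3 = -108/-3 = 36
w_3 = (18 - 2·36) / -3 = -54/-3 = 18
w_2 = (36 - 2·18) / -3 = 0/-3 = 0
w_1 = (18 - 2·0) / -3 = 18/-3 = -6
w_0 = (0 - 2·(-6)) / -3 = 12/-3 = -4

-4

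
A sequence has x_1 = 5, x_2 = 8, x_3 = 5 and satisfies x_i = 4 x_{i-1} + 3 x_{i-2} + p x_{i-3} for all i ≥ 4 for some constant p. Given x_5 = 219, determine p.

1

x_4 = 44 + 5p
x_5 = 191 + 28p
So 191 + 28p = 219, giving p = 1.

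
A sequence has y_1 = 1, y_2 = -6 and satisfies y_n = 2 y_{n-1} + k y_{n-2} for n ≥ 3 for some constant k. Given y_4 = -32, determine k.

2

y_3 = -12 + k
y_4 = -24 - 4k
So -24 - 4k = -32, giving k = 2.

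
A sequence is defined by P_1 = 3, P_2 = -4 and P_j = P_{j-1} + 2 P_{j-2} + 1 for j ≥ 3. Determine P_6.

P_3 = (-4) + 2(3) + 1 = 3
P_4 = 3 + 2(-4) + 1 = -4
P_5 = (-4) + 2(3) + 1 = 3
P_6 = 3 + 2(-4) + 1 = -4

-4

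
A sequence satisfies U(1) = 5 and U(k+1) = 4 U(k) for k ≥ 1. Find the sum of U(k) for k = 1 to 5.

U(2) = 4*5 = 20
U(3) = 4*20 = 80
U(4) = 4*80 = 320
U(5) = 4*320 = 1280
Sum = 5 + 20 + 80 + 320 + 1280 = 1705

1705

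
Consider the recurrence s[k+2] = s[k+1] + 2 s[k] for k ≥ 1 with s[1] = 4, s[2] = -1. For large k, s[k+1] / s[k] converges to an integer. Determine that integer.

The characteristic equation is r^2 - r - 2 = 0, which factors as (r - 2)(r + 1) = 0.
So the roots are 2 and -1. Since |2| > |-1| and the coefficient of 2^k is non-zero, the ratio tends to 2.

2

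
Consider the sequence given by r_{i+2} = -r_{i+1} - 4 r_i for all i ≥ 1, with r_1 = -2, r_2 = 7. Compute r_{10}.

r_3 = -7 - 4·(-2) = 1
r_4 = -1 - 4·7 = -29
r_5 = -(-29) - 4·1 = 25
r_6 = -25 - 4·(-29) = 91
r_7 = -91 - 4·25 = -191
r_8 = -(-191) - 4·91 = -173
r_9 = -(-173) - 4·(-191) = 937
r_{10} = -937 - 4·(-173) = -245

-245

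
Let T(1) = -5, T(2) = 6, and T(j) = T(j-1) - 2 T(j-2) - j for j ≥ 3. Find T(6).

-34

T(3) = 6 - 2*(-5) - 3 = 13
T(4) = 13 - 2*6 - 4 = -3
T(5) = (-3) - 2*13 - 5 = -34
T(6) = (-34) - 2*(-3) - 6 = -34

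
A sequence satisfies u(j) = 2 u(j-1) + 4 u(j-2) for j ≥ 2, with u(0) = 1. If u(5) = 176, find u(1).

1

Let u(1) = x.
u(2) = 4 + 2x
u(3) = 8 + 8x
u(4) = 32 + 24x
u(5) = 96 + 80x
So 96 + 80x = 176, giving x = 1.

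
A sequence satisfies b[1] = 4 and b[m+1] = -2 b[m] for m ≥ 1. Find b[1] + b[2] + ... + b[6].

b[2] = -2*4 = -8
b[3] = -2*(-8) = 16
b[4] = -2*16 = -32
b[5] = -2*(-32) = 64
b[6] = -2*64 = -128
Sum = 4 + (-8) + 16 + (-32) + 64 + (-128) = -84

-84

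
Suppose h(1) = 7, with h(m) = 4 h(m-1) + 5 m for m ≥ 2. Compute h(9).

h(2) = 4(7) + 10 = 38
h(3) = 4(38) + 15 = 167
h(4) = 4(167) + 20 = 688
h(5) = 4(688) + 25 = 2777
h(6) = 4(2777) + 30 = 11138
h(7) = 4(11138) + 35 = 44587
h(8) = 4(44587) + 40 = 178388
h(9) = 4(178388) + 45 = 713597

713597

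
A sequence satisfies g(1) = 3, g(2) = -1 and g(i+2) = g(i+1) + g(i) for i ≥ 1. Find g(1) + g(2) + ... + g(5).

g(3) = (-1) + 3 = 2
g(4) = 2 + (-1) = 1
g(5) = 1 + 2 = 3
Sum = 3 + (-1) + 2 + 1 + 3 = 8

8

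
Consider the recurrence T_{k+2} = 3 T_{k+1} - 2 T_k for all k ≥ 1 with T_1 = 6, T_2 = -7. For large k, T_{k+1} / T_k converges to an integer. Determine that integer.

The characteristic equation is r^2 - 3r + 2 = 0, which factors as (r - 2)(r - 1) = 0.
So the roots are 2 and 1. Since |2| > |1| and the coefficient of 2^k is non-zero, the ratio tends to 2.

2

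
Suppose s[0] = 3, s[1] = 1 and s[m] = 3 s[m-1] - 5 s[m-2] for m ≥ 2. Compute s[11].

s[2] = 3*1 - 5*3 = -12
s[3] = 3*(-12) - 5*1 = -41
s[4] = 3*(-41) - 5*(-12) = -63
s[5] = 3*(-63) - 5*(-41) = 16
s[6] = 3*16 - 5*(-63) = 363
s[7] = 3*363 - 5*16 = 1009
s[8] = 3*1009 - 5*363 = 1212
s[9] = 3*1212 - 5*1009 = -1409
s[10] = 3*(-1409) - 5*1212 = -10287
s[11] = 3*(-10287) - 5*(-1409) = -23816

-23816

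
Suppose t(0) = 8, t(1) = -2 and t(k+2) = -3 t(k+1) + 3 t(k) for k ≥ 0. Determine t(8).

t(2) = -3(-2) + 3(8) = 30
t(3) = -3(30) + 3(-2) = -96
t(4) = -3(-96) + 3(30) = 378
t(5) = -3(378) + 3(-96) = -1422
t(6) = -3(-1422) + 3(378) = 5400
t(7) = -3(5400) + 3(-1422) = -20466
t(8) = -3(-20466) + 3(5400) = 77598

77598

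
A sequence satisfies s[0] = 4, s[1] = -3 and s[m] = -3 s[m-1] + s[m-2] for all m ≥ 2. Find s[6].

1516

s[2] = -3(-3) + 4 = 13
s[3] = -3(13) + (-3) = -42
s[4] = -3(-42) + 13 = 139
s[5] = -3(139) + (-42) = -459
s[6] = -3(-459) + 139 = 1516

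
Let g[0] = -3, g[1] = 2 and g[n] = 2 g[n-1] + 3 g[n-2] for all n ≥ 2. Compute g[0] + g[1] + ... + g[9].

-7381

g[2] = 2·2 + 3·(-3) = -5
g[3] = 2·(-5) + 3·2 = -4
g[4] = 2·(-4) + 3·(-5) = -23
g[5] = 2·(-23) + 3·(-4) = -58
g[6] = 2·(-58) + 3·(-23) = -185
g[7] = 2·(-185) + 3·(-58) = -544
g[8] = 2·(-544) + 3·(-185) = -1643
g[9] = 2·(-1643) + 3·(-544) = -4918
Sum = (-3) + 2 + (-5) + (-4) + (-23) + (-58) + (-185) + (-544) + (-1643) + (-4918) = -7381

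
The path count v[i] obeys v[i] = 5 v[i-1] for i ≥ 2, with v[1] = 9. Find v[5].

v[2] = 5·9 = 45
v[3] = 5·45 = 225
v[4] = 5·225 = 1125
v[5] = 5·1125 = 5625

5625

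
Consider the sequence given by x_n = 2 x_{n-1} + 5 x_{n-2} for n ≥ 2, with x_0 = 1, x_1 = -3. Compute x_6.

x_2 = 2*(-3) + 5*1 = -1
x_3 = 2*(-1) + 5*(-3) = -17
x_4 = 2*(-17) + 5*(-1) = -39
x_5 = 2*(-39) + 5*(-17) = -163
x_6 = 2*(-163) + 5*(-39) = -521

-521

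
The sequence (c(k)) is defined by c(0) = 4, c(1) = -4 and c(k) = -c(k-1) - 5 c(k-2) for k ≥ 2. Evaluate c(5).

-224

c(2) = -(-4) - 5*4 = -16
c(3) = -(-16) - 5*(-4) = 36
c(4) = -36 - 5*(-16) = 44
c(5) = -44 - 5*36 = -224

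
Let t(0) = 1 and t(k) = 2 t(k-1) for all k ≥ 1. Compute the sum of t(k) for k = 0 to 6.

127

t(1) = 2(1) = 2
t(2) = 2(2) = 4
t(3) = 2(4) = 8
t(4) = 2(8) = 16
t(5) = 2(16) = 32
t(6) = 2(32) = 64
Sum = 1 + 2 + 4 + 8 + 16 + 32 + 64 = 127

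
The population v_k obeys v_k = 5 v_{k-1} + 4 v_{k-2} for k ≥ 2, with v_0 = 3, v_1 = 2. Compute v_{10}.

v_2 = 5·2 + 4·3 = 22
v_3 = 5·22 + 4·2 = 118
v_4 = 5·118 + 4·22 = 678
v_5 = 5·678 + 4·118 = 3862
v_6 = 5·3862 + 4·678 = 22022
v_7 = 5·22022 + 4·3862 = 125558
v_8 = 5·125558 + 4·22022 = 715878
v_9 = 5·715878 + 4·125558 = 4081622
v_{10} = 5·4081622 + 4·715878 = 23271622

23271622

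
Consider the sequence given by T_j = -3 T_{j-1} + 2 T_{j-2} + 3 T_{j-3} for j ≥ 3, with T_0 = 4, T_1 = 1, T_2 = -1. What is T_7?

1988

T_3 = -3·(-1) + 2·1 + 3·4 = 17
T_4 = -3·17 + 2·(-1) + 3·1 = -50
T_5 = -3·(-50) + 2·17 + 3·(-1) = 181
T_6 = -3·181 + 2·(-50) + 3·17 = -592
T_7 = -3·(-592) + 2·181 + 3·(-50) = 1988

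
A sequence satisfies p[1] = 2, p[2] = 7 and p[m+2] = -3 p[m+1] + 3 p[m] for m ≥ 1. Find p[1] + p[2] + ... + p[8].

10545

p[3] = -3*7 + 3*2 = -15
p[4] = -3*(-15) + 3*7 = 66
p[5] = -3*66 + 3*(-15) = -243
p[6] = -3*(-243) + 3*66 = 927
p[7] = -3*927 + 3*(-243) = -3510
p[8] = -3*(-3510) + 3*927 = 13311
Sum = 2 + 7 + (-15) + 66 + (-243) + 927 + (-3510) + 13311 = 10545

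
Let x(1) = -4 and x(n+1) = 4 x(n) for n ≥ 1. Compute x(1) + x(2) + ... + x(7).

x(2) = 4·(-4) = -16
x(3) = 4·(-16) = -64
x(4) = 4·(-64) = -256
x(5) = 4·(-256) = -1024
x(6) = 4·(-1024) = -4096
x(7) = 4·(-4096) = -16384
Sum = (-4) + (-16) + (-64) + (-256) + (-1024) + (-4096) + (-16384) = -21844

-21844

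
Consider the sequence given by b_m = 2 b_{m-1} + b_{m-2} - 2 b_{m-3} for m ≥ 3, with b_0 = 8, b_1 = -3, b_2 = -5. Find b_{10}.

b_3 = 2*(-5) + (-3) - 2*8 = -29
b_4 = 2*(-29) + (-5) - 2*(-3) = -57
b_5 = 2*(-57) + (-29) - 2*(-5) = -133
b_6 = 2*(-133) + (-57) - 2*(-29) = -265
b_7 = 2*(-265) + (-133) - 2*(-57) = -549
b_8 = 2*(-549) + (-265) - 2*(-133) = -1097
b_9 = 2*(-1097) + (-549) - 2*(-265) = -2213
b_{10} = 2*(-2213) + (-1097) - 2*(-549) = -4425

-4425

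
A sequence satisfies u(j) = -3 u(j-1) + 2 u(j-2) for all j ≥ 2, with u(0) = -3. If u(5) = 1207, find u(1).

7

Let u(1) = y.
u(2) = -6 - 3y
u(3) = 18 + 11y
u(4) = -66 - 39y
u(5) = 234 + 139y
So 234 + 139y = 1207, giving y = 7.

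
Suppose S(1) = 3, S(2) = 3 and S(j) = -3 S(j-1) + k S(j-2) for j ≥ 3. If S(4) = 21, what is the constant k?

1

S(3) = -9 + 3k
S(4) = 27 - 6k
So 27 - 6k = 21, giving k = 1.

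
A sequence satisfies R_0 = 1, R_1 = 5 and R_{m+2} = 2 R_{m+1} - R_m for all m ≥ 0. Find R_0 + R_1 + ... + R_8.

R_2 = 2·5 - 1 = 9
R_3 = 2·9 - 5 = 13
R_4 = 2·13 - 9 = 17
R_5 = 2·17 - 13 = 21
R_6 = 2·21 - 17 = 25
R_7 = 2·25 - 21 = 29
R_8 = 2·29 - 25 = 33
Sum = 1 + 5 + 9 + 13 + 17 + 21 + 25 + 29 + 33 = 153

153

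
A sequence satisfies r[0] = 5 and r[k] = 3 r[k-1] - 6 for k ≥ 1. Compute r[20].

The fixed point is -6/(1 - 3) = 3, so r[k] - 3 = 3(r[k-1] - 3).
Hence r[k] = 2·3^k + 3.
r[20] = 2·3^{20} + 3 = 2·3486784401 + 3 = 6973568805.

6973568805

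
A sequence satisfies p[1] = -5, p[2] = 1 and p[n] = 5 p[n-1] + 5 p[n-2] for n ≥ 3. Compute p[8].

-114875

p[3] = 5(1) + 5(-5) = -20
p[4] = 5(-20) + 5(1) = -95
p[5] = 5(-95) + 5(-20) = -575
p[6] = 5(-575) + 5(-95) = -3350
p[7] = 5(-3350) + 5(-575) = -19625
p[8] = 5(-19625) + 5(-3350) = -114875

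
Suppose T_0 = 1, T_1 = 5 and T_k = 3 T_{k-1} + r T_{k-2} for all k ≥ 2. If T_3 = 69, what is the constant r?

T_2 = 15 + r
T_3 = 45 + 8r
So 45 + 8r = 69, giving r = 3.

3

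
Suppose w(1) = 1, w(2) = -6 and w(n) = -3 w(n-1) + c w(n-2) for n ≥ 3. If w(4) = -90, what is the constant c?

w(3) = 18 + c
w(4) = -54 - 9c
So -54 - 9c = -90, giving c = 4.

4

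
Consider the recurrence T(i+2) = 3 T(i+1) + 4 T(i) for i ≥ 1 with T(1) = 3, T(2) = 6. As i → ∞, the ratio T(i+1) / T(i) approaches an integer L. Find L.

The characteristic equation is r^2 - 3r - 4 = 0, which factors as (r - 4)(r + 1) = 0.
So the roots are 4 and -1. Since |4| > |-1| and the coefficient of 4^i is non-zero, the ratio tends to 4.

4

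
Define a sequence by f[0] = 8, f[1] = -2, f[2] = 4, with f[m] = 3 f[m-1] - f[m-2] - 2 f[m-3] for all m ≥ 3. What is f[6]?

-62

f[3] = 3*4 - (-2) - 2*8 = -2
f[4] = 3*(-2) - 4 - 2*(-2) = -6
f[5] = 3*(-6) - (-2) - 2*4 = -24
f[6] = 3*(-24) - (-6) - 2*(-2) = -62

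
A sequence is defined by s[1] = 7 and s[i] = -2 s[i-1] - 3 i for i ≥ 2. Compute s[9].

2209

s[2] = -2·7 - 6 = -20
s[3] = -2·(-20) - 9 = 31
s[4] = -2·31 - 12 = -74
s[5] = -2·(-74) - 15 = 133
s[6] = -2·133 - 18 = -284
s[7] = -2·(-284) - 21 = 547
s[8] = -2·547 - 24 = -1118
s[9] = -2·(-1118) - 27 = 2209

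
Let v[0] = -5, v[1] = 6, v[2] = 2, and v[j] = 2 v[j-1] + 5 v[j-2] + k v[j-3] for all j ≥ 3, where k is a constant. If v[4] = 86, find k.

v[3] = 34 - 5k
v[4] = 78 - 4k
So 78 - 4k = 86, giving k = -2.

-2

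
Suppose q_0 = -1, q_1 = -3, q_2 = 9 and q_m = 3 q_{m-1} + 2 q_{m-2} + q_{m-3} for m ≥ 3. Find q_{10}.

q_3 = 3(9) + 2(-3) + (-1) = 20
q_4 = 3(20) + 2(9) + (-3) = 75
q_5 = 3(75) + 2(20) + 9 = 274
q_6 = 3(274) + 2(75) + 20 = 992
q_7 = 3(992) + 2(274) + 75 = 3599
q_8 = 3(3599) + 2(992) + 274 = 13055
q_9 = 3(13055) + 2(3599) + 992 = 47355
q_{10} = 3(47355) + 2(13055) + 3599 = 171774

171774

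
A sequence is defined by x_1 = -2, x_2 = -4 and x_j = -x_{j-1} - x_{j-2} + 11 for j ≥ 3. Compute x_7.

-2

x_3 = -(-4) - (-2) + 11 = 17
x_4 = -17 - (-4) + 11 = -2
x_5 = -(-2) - 17 + 11 = -4
x_6 = -(-4) - (-2) + 11 = 17
x_7 = -17 - (-4) + 11 = -2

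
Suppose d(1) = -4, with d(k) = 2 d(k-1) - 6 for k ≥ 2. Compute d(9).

d(2) = 2*(-4) - 6 = -14
d(3) = 2*(-14) - 6 = -34
d(4) = 2*(-34) - 6 = -74
d(5) = 2*(-74) - 6 = -154
d(6) = 2*(-154) - 6 = -314
d(7) = 2*(-314) - 6 = -634
d(8) = 2*(-634) - 6 = -1274
d(9) = 2*(-1274) - 6 = -2554

-2554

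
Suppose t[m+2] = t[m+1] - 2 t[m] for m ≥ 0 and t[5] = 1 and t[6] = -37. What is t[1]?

Rearranging, t[m-2] = (t[m] - t[m-1]) / -2.
t[4] = (-37 - 1) / -2 = -38/-2 = 19
t[3] = (1 - 19) / -2 = -18/-2 = 9
t[2] = (19 - 9) / -2 = 10/-2 = -5
t[1] = (9 - (-5)) / -2 = 14/-2 = -7

-7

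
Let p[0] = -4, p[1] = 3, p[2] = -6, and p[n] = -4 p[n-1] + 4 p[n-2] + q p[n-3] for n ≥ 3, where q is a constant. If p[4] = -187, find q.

-1

p[3] = 36 - 4q
p[4] = -168 + 19q
So -168 + 19q = -187, giving q = -1.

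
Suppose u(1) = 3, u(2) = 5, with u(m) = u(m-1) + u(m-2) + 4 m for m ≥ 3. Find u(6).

u(3) = 5 + 3 + 12 = 20
u(4) = 20 + 5 + 16 = 41
u(5) = 41 + 20 + 20 = 81
u(6) = 81 + 41 + 24 = 146

146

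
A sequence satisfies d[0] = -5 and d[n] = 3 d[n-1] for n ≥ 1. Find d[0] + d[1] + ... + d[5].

-1820

d[1] = 3(-5) = -15
d[2] = 3(-15) = -45
d[3] = 3(-45) = -135
d[4] = 3(-135) = -405
d[5] = 3(-405) = -1215
Sum = (-5) + (-15) + (-45) + (-135) + (-405) + (-1215) = -1820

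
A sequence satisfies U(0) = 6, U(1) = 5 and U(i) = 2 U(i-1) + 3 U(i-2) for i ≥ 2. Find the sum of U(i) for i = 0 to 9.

U(2) = 2*5 + 3*6 = 28
U(3) = 2*28 + 3*5 = 71
U(4) = 2*71 + 3*28 = 226
U(5) = 2*226 + 3*71 = 665
U(6) = 2*665 + 3*226 = 2008
U(7) = 2*2008 + 3*665 = 6011
U(8) = 2*6011 + 3*2008 = 18046
U(9) = 2*18046 + 3*6011 = 54125
Sum = 6 + 5 + 28 + 71 + 226 + 665 + 2008 + 6011 + 18046 + 54125 = 81191

81191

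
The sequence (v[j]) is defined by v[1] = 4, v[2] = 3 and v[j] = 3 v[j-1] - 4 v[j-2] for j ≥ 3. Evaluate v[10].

v[3] = 3(3) - 4(4) = -7
v[4] = 3(-7) - 4(3) = -33
v[5] = 3(-33) - 4(-7) = -71
v[6] = 3(-71) - 4(-33) = -81
v[7] = 3(-81) - 4(-71) = 41
v[8] = 3(41) - 4(-81) = 447
v[9] = 3(447) - 4(41) = 1177
v[10] = 3(1177) - 4(447) = 1743

1743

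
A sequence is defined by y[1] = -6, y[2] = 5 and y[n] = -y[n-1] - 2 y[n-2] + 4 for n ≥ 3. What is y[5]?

y[3] = -5 - 2·(-6) + 4 = 11
y[4] = -11 - 2·5 + 4 = -17
y[5] = -(-17) - 2·11 + 4 = -1

-1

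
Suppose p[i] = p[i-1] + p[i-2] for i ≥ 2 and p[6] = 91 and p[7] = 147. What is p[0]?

7

Rearranging, p[i-2] = p[i] - p[i-1].
p[5] = 147 - 91 = 56
p[4] = 91 - 56 = 35
p[3] = 56 - 35 = 21
p[2] = 35 - 21 = 14
p[1] = 21 - 14 = 7
p[0] = 14 - 7 = 7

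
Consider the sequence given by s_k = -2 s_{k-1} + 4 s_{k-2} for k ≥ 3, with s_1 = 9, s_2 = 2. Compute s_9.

s_3 = -2·2 + 4·9 = 32
s_4 = -2·32 + 4·2 = -56
s_5 = -2·(-56) + 4·32 = 240
s_6 = -2·240 + 4·(-56) = -704
s_7 = -2·(-704) + 4·240 = 2368
s_8 = -2·2368 + 4·(-704) = -7552
s_9 = -2·(-7552) + 4·2368 = 24576

24576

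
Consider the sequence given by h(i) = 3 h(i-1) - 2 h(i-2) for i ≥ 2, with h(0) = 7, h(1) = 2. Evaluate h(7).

h(2) = 3·2 - 2·7 = -8
h(3) = 3·(-8) - 2·2 = -28
h(4) = 3·(-28) - 2·(-8) = -68
h(5) = 3·(-68) - 2·(-28) = -148
h(6) = 3·(-148) - 2·(-68) = -308
h(7) = 3·(-308) - 2·(-148) = -628

-628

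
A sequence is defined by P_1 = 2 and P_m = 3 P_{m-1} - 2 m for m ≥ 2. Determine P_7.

P_2 = 3(2) - 4 = 2
P_3 = 3(2) - 6 = 0
P_4 = 3(0) - 8 = -8
P_5 = 3(-8) - 10 = -34
P_6 = 3(-34) - 12 = -114
P_7 = 3(-114) - 14 = -356

-356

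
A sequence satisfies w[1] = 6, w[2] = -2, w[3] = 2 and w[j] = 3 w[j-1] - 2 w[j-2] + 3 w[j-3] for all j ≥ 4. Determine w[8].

w[4] = 3(2) - 2(-2) + 3(6) = 28
w[5] = 3(28) - 2(2) + 3(-2) = 74
w[6] = 3(74) - 2(28) + 3(2) = 172
w[7] = 3(172) - 2(74) + 3(28) = 452
w[8] = 3(452) - 2(172) + 3(74) = 1234

1234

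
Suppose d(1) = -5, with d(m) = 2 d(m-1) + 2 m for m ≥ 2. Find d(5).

d(2) = 2·(-5) + 4 = -6
d(3) = 2·(-6) + 6 = -6
d(4) = 2·(-6) + 8 = -4
d(5) = 2·(-4) + 10 = 2

2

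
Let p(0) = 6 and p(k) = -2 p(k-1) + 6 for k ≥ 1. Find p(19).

-2097150

The fixed point is 6/(1 + 2) = 2, so p(k) - 2 = -2(p(k-1) - 2).
Hence p(k) = 4·(-2)^k + 2.
p(19) = 4·(-2)^{19} + 2 = 4·-524288 + 2 = -2097150.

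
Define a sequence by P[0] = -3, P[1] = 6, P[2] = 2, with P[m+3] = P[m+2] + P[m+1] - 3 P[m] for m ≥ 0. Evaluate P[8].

-103

P[3] = 2 + 6 - 3(-3) = 17
P[4] = 17 + 2 - 3(6) = 1
P[5] = 1 + 17 - 3(2) = 12
P[6] = 12 + 1 - 3(17) = -38
P[7] = (-38) + 12 - 3(1) = -29
P[8] = (-29) + (-38) - 3(12) = -103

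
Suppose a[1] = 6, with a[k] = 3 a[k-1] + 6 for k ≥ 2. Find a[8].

a[2] = 3*6 + 6 = 24
a[3] = 3*24 + 6 = 78
a[4] = 3*78 + 6 = 240
a[5] = 3*240 + 6 = 726
a[6] = 3*726 + 6 = 2184
a[7] = 3*2184 + 6 = 6558
a[8] = 3*6558 + 6 = 19680

19680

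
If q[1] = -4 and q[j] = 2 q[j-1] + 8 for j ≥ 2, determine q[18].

524280

The fixed point is 8/(1 - 2) = -8, so q[j] + 8 = 2(q[j-1] + 8).
Hence q[j] = 4·2^{j-1} - 8.
q[18] = 4·2^{17} - 8 = 4·131072 - 8 = 524280.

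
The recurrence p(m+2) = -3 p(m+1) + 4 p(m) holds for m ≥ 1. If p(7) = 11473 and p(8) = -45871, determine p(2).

-7

Rearranging, p(m-2) = (p(m) + 3 p(m-1)) / 4.
p(6) = (-45871 + 3(11473)) / 4 = -11452/4 = -2863
p(5) = (11473 + 3(-2863)) / 4 = 2884/4 = 721
p(4) = (-2863 + 3(721)) / 4 = -700/4 = -175
p(3) = (721 + 3(-175)) / 4 = 196/4 = 49
p(2) = (-175 + 3(49)) / 4 = -28/4 = -7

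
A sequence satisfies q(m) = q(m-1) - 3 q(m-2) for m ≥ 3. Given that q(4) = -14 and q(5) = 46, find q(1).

Rearranging, q(m-2) = (q(m) - q(m-1)) / -3.
q(3) = (46 - (-14)) / -3 = 60/-3 = -20
q(2) = (-14 - (-20)) / -3 = 6/-3 = -2
q(1) = (-20 - (-2)) / -3 = -18/-3 = 6

6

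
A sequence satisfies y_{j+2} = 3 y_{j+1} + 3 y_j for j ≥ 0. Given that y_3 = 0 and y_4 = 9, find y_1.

Rearranging, y_{j-2} = (y_j - 3 y_{j-1}) / 3.
y_2 = (9 - 3*0) / 3 = 9/3 = 3
y_1 = (0 - 3*3) / 3 = -9/3 = -3

-3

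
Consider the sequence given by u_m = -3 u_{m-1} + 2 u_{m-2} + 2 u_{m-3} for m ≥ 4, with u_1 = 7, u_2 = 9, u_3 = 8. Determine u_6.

2

u_4 = -3·8 + 2·9 + 2·7 = 8
u_5 = -3·8 + 2·8 + 2·9 = 10
u_6 = -3·10 + 2·8 + 2·8 = 2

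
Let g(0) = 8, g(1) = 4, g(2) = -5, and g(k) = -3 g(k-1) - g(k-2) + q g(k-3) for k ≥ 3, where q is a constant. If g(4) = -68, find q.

g(3) = 11 + 8q
g(4) = -28 - 20q
So -28 - 20q = -68, giving q = 2.

2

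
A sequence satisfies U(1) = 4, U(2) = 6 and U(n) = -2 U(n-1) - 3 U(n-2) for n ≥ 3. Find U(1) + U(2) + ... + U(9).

-428

U(3) = -2(6) - 3(4) = -24
U(4) = -2(-24) - 3(6) = 30
U(5) = -2(30) - 3(-24) = 12
U(6) = -2(12) - 3(30) = -114
U(7) = -2(-114) - 3(12) = 192
U(8) = -2(192) - 3(-114) = -42
U(9) = -2(-42) - 3(192) = -492
Sum = 4 + 6 + (-24) + 30 + 12 + (-114) + 192 + (-42) + (-492) = -428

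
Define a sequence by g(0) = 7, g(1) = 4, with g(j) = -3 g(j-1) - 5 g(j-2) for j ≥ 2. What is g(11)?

61771

g(2) = -3·4 - 5·7 = -47
g(3) = -3·(-47) - 5·4 = 121
g(4) = -3·121 - 5·(-47) = -128
g(5) = -3·(-128) - 5·121 = -221
g(6) = -3·(-221) - 5·(-128) = 1303
g(7) = -3·1303 - 5·(-221) = -2804
g(8) = -3·(-2804) - 5·1303 = 1897
g(9) = -3·1897 - 5·(-2804) = 8329
g(10) = -3·8329 - 5·1897 = -34472
g(11) = -3·(-34472) - 5·8329 = 61771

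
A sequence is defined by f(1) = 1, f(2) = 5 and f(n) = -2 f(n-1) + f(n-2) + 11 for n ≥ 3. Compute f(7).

f(3) = -2*5 + 1 + 11 = 2
f(4) = -2*2 + 5 + 11 = 12
f(5) = -2*12 + 2 + 11 = -11
f(6) = -2*(-11) + 12 + 11 = 45
f(7) = -2*45 + (-11) + 11 = -90

-90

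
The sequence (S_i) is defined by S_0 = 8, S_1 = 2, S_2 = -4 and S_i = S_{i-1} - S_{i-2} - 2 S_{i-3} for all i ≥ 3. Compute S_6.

74

S_3 = (-4) - 2 - 2*8 = -22
S_4 = (-22) - (-4) - 2*2 = -22
S_5 = (-22) - (-22) - 2*(-4) = 8
S_6 = 8 - (-22) - 2*(-22) = 74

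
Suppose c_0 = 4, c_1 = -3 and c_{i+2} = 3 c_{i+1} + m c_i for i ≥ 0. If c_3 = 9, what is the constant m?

c_2 = -9 + 4m
c_3 = -27 + 9m
So -27 + 9m = 9, giving m = 4.

4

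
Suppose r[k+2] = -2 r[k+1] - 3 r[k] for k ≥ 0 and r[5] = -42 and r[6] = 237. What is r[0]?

Rearranging, r[k-2] = (r[k] + 2 r[k-1]) / -3.
r[4] = (237 + 2(-42)) / -3 = 153/-3 = -51
r[3] = (-42 + 2(-51)) / -3 = -144/-3 = 48
r[2] = (-51 + 2(48)) / -3 = 45/-3 = -15
r[1] = (48 + 2(-15)) / -3 = 18/-3 = -6
r[0] = (-15 + 2(-6)) / -3 = -27/-3 = 9

9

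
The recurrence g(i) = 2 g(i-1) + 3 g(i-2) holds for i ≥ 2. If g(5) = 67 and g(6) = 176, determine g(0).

-6

Rearranging, g(i-2) = (g(i) - 2 g(i-1)) / 3.
g(4) = (176 - 2(67)) / 3 = 42/3 = 14
g(3) = (67 - 2(14)) / 3 = 39/3 = 13
g(2) = (14 - 2(13)) / 3 = -12/3 = -4
g(1) = (13 - 2(-4)) / 3 = 21/3 = 7
g(0) = (-4 - 2(7)) / 3 = -18/3 = -6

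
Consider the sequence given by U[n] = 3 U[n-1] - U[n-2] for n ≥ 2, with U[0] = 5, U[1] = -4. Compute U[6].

U[2] = 3*(-4) - 5 = -17
U[3] = 3*(-17) - (-4) = -47
U[4] = 3*(-47) - (-17) = -124
U[5] = 3*(-124) - (-47) = -325
U[6] = 3*(-325) - (-124) = -851

-851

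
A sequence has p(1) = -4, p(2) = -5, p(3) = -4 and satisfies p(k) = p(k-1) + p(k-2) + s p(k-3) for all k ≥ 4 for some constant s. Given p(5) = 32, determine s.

-5

p(4) = -9 - 4s
p(5) = -13 - 9s
So -13 - 9s = 32, giving s = -5.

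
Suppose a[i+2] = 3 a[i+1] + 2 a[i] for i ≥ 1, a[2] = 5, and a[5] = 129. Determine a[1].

Let a[1] = z.
a[3] = 15 + 2z
a[4] = 55 + 6z
a[5] = 195 + 22z
So 195 + 22z = 129, giving z = -3.

-3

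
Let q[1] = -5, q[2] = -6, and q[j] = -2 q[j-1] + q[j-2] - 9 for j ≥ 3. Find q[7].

86

q[3] = -2·(-6) + (-5) - 9 = -2
q[4] = -2·(-2) + (-6) - 9 = -11
q[5] = -2·(-11) + (-2) - 9 = 11
q[6] = -2·11 + (-11) - 9 = -42
q[7] = -2·(-42) + 11 - 9 = 86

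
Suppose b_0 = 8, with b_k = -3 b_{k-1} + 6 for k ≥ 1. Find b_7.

-14214

b_1 = -3*8 + 6 = -18
b_2 = -3*(-18) + 6 = 60
b_3 = -3*60 + 6 = -174
b_4 = -3*(-174) + 6 = 528
b_5 = -3*528 + 6 = -1578
b_6 = -3*(-1578) + 6 = 4740
b_7 = -3*4740 + 6 = -14214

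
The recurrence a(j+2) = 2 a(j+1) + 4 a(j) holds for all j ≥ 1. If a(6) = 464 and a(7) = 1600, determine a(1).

9

Rearranging, a(j-2) = (a(j) - 2 a(j-1)) / 4.
a(5) = (1600 - 2*464) / 4 = 672/4 = 168
a(4) = (464 - 2*168) / 4 = 128/4 = 32
a(3) = (168 - 2*32) / 4 = 104/4 = 26
a(2) = (32 - 2*26) / 4 = -20/4 = -5
a(1) = (26 - 2*(-5)) / 4 = 36/4 = 9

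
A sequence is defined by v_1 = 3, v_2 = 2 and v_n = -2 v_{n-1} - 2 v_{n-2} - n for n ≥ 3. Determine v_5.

v_3 = -2(2) - 2(3) - 3 = -13
v_4 = -2(-13) - 2(2) - 4 = 18
v_5 = -2(18) - 2(-13) - 5 = -15

-15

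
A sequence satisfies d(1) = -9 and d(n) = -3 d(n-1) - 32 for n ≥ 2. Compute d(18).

129140155

The fixed point is -32/(1 + 3) = -8, so d(n) + 8 = -3(d(n-1) + 8).
Hence d(n) = -1·(-3)^{n-1} - 8.
d(18) = -1·(-3)^{17} - 8 = -1·-129140163 - 8 = 129140155.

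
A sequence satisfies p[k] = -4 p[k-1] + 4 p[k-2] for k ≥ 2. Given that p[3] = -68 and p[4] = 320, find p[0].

-2

Rearranging, p[k-2] = (p[k] + 4 p[k-1]) / 4.
p[2] = (320 + 4·(-68)) / 4 = 48/4 = 12
p[1] = (-68 + 4·12) / 4 = -20/4 = -5
p[0] = (12 + 4·(-5)) / 4 = -8/4 = -2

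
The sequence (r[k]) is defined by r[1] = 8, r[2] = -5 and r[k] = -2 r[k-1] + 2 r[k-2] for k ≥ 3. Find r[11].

r[3] = -2·(-5) + 2·8 = 26
r[4] = -2·26 + 2·(-5) = -62
r[5] = -2·(-62) + 2·26 = 176
r[6] = -2·176 + 2·(-62) = -476
r[7] = -2·(-476) + 2·176 = 1304
r[8] = -2·1304 + 2·(-476) = -3560
r[9] = -2·(-3560) + 2·1304 = 9728
r[10] = -2·9728 + 2·(-3560) = -26576
r[11] = -2·(-26576) + 2·9728 = 72608

72608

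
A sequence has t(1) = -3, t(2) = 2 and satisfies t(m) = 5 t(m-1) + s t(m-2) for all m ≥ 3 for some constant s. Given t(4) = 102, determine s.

t(3) = 10 - 3s
t(4) = 50 - 13s
So 50 - 13s = 102, giving s = -4.

-4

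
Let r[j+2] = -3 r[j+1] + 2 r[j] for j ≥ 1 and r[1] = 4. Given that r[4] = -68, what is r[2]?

-4

Let r[2] = z.
r[3] = 8 - 3z
r[4] = -24 + 11z
So -24 + 11z = -68, giving z = -4.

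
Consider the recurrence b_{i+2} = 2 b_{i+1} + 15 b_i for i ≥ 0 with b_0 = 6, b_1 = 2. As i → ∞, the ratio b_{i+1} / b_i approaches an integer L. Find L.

5

The characteristic equation is r^2 - 2r - 15 = 0, which factors as (r - 5)(r + 3) = 0.
So the roots are 5 and -3. Since |5| > |-3| and the coefficient of 5^i is non-zero, the ratio tends to 5.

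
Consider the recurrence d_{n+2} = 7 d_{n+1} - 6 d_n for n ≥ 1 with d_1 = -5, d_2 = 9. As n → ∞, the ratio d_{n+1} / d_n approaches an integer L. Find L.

6

The characteristic equation is r^2 - 7r + 6 = 0, which factors as (r - 6)(r - 1) = 0.
So the roots are 6 and 1. Since |6| > |1| and the coefficient of 6^n is non-zero, the ratio tends to 6.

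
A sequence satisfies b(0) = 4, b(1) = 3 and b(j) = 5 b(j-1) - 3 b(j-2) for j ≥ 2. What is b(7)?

b(2) = 5·3 - 3·4 = 3
b(3) = 5·3 - 3·3 = 6
b(4) = 5·6 - 3·3 = 21
b(5) = 5·21 - 3·6 = 87
b(6) = 5·87 - 3·21 = 372
b(7) = 5·372 - 3·87 = 1599

1599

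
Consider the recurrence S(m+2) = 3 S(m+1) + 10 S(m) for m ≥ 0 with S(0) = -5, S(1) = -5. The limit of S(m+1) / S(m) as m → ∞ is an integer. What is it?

The characteristic equation is r^2 - 3r - 10 = 0, which factors as (r - 5)(r + 2) = 0.
So the roots are 5 and -2. Since |5| > |-2| and the coefficient of 5^m is non-zero, the ratio tends to 5.

5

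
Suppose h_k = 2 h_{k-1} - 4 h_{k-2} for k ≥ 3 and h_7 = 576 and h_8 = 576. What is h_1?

Rearranging, h_{k-2} = (h_k - 2 h_{k-1}) / -4.
h_6 = (576 - 2*576) / -4 = -576/-4 = 144
h_5 = (576 - 2*144) / -4 = 288/-4 = -72
h_4 = (144 - 2*(-72)) / -4 = 288/-4 = -72
h_3 = (-72 - 2*(-72)) / -4 = 72/-4 = -18
h_2 = (-72 - 2*(-18)) / -4 = -36/-4 = 9
h_1 = (-18 - 2*9) / -4 = -36/-4 = 9

9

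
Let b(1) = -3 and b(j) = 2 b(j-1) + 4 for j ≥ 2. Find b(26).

The fixed point is 4/(1 - 2) = -4, so b(j) + 4 = 2(b(j-1) + 4).
Hence b(j) = 1·2^{j-1} - 4.
b(26) = 1·2^{25} - 4 = 1·33554432 - 4 = 33554428.

33554428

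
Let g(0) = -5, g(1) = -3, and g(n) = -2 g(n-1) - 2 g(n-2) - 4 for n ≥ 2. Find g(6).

g(2) = -2(-3) - 2(-5) - 4 = 12
g(3) = -2(12) - 2(-3) - 4 = -22
g(4) = -2(-22) - 2(12) - 4 = 16
g(5) = -2(16) - 2(-22) - 4 = 8
g(6) = -2(8) - 2(16) - 4 = -52

-52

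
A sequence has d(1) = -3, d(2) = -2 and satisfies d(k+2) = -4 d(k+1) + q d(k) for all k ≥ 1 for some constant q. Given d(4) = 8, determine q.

4

d(3) = 8 - 3q
d(4) = -32 + 10q
So -32 + 10q = 8, giving q = 4.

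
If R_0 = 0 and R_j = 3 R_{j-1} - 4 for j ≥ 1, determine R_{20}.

-6973568800

The fixed point is -4/(1 - 3) = 2, so R_j - 2 = 3(R_{j-1} - 2).
Hence R_j = -2·3^j + 2.
R_{20} = -2·3^{20} + 2 = -2·3486784401 + 2 = -6973568800.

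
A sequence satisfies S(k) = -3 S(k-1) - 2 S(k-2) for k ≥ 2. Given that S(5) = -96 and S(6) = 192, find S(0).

Rearranging, S(k-2) = (S(k) + 3 S(k-1)) / -2.
S(4) = (192 + 3·(-96)) / -2 = -96/-2 = 48
S(3) = (-96 + 3·48) / -2 = 48/-2 = -24
S(2) = (48 + 3·(-24)) / -2 = -24/-2 = 12
S(1) = (-24 + 3·12) / -2 = 12/-2 = -6
S(0) = (12 + 3·(-6)) / -2 = -6/-2 = 3

3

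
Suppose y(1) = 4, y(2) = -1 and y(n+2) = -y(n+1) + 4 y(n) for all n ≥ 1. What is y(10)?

y(3) = -(-1) + 4·4 = 17
y(4) = -17 + 4·(-1) = -21
y(5) = -(-21) + 4·17 = 89
y(6) = -89 + 4·(-21) = -173
y(7) = -(-173) + 4·89 = 529
y(8) = -529 + 4·(-173) = -1221
y(9) = -(-1221) + 4·529 = 3337
y(10) = -3337 + 4·(-1221) = -8221

-8221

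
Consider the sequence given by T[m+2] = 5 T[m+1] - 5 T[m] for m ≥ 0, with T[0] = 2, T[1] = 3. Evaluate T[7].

875

T[2] = 5*3 - 5*2 = 5
T[3] = 5*5 - 5*3 = 10
T[4] = 5*10 - 5*5 = 25
T[5] = 5*25 - 5*10 = 75
T[6] = 5*75 - 5*25 = 250
T[7] = 5*250 - 5*75 = 875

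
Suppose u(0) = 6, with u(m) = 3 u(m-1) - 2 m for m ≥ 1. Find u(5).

1100

u(1) = 3*6 - 2 = 16
u(2) = 3*16 - 4 = 44
u(3) = 3*44 - 6 = 126
u(4) = 3*126 - 8 = 370
u(5) = 3*370 - 10 = 1100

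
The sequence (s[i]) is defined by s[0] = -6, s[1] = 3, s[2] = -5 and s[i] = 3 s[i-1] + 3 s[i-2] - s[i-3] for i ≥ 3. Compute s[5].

-49

s[3] = 3(-5) + 3(3) - (-6) = 0
s[4] = 3(0) + 3(-5) - 3 = -18
s[5] = 3(-18) + 3(0) - (-5) = -49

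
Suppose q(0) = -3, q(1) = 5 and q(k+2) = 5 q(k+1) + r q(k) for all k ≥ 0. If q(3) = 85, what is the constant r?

4

q(2) = 25 - 3r
q(3) = 125 - 10r
So 125 - 10r = 85, giving r = 4.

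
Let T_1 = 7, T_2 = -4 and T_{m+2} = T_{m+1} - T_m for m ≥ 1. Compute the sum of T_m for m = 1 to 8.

3

T_3 = (-4) - 7 = -11
T_4 = (-11) - (-4) = -7
T_5 = (-7) - (-11) = 4
T_6 = 4 - (-7) = 11
T_7 = 11 - 4 = 7
T_8 = 7 - 11 = -4
Sum = 7 + (-4) + (-11) + (-7) + 4 + 11 + 7 + (-4) = 3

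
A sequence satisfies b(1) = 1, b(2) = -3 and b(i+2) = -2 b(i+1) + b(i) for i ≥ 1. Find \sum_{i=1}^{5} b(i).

b(3) = -2(-3) + 1 = 7
b(4) = -2(7) + (-3) = -17
b(5) = -2(-17) + 7 = 41
Sum = 1 + (-3) + 7 + (-17) + 41 = 29

29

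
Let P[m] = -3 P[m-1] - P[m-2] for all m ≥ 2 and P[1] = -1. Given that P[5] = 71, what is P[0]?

Let P[0] = y.
P[2] = 3 - y
P[3] = -8 + 3y
P[4] = 21 - 8y
P[5] = -55 + 21y
So -55 + 21y = 71, giving y = 6.

6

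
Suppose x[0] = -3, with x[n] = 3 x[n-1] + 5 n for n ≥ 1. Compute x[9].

14736

x[1] = 3*(-3) + 5 = -4
x[2] = 3*(-4) + 10 = -2
x[3] = 3*(-2) + 15 = 9
x[4] = 3*9 + 20 = 47
x[5] = 3*47 + 25 = 166
x[6] = 3*166 + 30 = 528
x[7] = 3*528 + 35 = 1619
x[8] = 3*1619 + 40 = 4897
x[9] = 3*4897 + 45 = 14736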